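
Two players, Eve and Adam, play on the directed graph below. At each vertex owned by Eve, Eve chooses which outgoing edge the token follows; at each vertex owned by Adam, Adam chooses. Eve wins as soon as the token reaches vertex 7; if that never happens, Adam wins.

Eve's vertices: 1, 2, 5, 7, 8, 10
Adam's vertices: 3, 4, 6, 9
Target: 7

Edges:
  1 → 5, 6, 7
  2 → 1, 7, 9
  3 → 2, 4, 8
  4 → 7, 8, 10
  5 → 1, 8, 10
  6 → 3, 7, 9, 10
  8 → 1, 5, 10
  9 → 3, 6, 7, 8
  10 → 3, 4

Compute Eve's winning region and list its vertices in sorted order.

1, 2, 5, 7, 8

A0 = {7}
A1: add {1, 2} — 1 (Eve) has 1→7; 2 (Eve) has 2→7.
A2: add {5, 8} — 5 (Eve) has 5→1; 8 (Eve) has 8→1.
A3 = A2; e.g. 3 (Adam) can still go to 4. Fixed point.
Eve's winning region = {1, 2, 5, 7, 8}.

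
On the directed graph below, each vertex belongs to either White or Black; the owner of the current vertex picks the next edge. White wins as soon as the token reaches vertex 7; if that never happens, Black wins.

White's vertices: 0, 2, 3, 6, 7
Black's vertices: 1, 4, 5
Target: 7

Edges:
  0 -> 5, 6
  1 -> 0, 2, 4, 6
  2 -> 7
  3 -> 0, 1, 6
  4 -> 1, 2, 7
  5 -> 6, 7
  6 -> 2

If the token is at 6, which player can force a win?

A0 = {7}
A1: add {2} — 2 (White) has 2→7.
A2: add {6} — 6 (White) has 6→2.
6 ∈ A2, so White can force the target.

White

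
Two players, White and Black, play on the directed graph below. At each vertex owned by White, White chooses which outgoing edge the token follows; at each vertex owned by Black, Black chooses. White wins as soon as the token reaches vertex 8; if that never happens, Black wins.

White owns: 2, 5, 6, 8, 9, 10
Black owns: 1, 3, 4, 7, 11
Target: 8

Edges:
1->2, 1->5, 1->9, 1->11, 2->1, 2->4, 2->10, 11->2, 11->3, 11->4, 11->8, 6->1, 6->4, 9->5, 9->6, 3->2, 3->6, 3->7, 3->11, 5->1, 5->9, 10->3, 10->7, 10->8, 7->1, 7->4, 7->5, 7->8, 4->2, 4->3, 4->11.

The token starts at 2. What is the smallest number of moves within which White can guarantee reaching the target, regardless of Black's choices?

2

A0 = {8}
A1: add {10} — 10 (White) has 10→8.
A2: add {2} — 2 (White) has 2→10.
A3 = A2; e.g. 1 (Black) can still go to 5. Fixed point.
2 enters the attractor at level 2, so White can force the target in 2 moves from there.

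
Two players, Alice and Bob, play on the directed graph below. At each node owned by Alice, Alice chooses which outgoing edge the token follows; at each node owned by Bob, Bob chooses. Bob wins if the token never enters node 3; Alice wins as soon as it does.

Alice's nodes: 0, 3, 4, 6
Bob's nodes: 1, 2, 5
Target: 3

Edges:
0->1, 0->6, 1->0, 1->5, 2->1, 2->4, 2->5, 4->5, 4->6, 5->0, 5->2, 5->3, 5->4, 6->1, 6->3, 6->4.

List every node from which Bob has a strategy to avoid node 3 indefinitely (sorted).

A0 = {3}
A1: add {6} — 6 (Alice) has 6→3.
A2: add {0, 4} — 0 (Alice) has 0→6; 4 (Alice) has 4→6.
A3 = A2; e.g. 1 (Bob) can still go to 5. Fixed point.
Alice's attractor = {0, 3, 4, 6}; Bob avoids the target exactly from the complement.

1, 2, 5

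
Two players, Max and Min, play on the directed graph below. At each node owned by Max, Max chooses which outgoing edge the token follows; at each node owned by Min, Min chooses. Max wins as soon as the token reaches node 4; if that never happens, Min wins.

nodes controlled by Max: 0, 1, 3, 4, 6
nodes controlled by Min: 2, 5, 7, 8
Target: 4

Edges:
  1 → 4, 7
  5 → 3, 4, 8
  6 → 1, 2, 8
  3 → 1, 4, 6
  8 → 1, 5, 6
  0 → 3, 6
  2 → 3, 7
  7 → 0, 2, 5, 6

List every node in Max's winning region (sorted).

0, 1, 3, 4, 6

A0 = {4}
A1: add {1, 3} — 1 (Max) has 1→4; 3 (Max) has 3→4.
A2: add {0, 6} — 0 (Max) has 0→3; 6 (Max) has 6→1.
A3 = A2; e.g. 2 (Min) can still go to 7. Fixed point.
Max's winning region = {0, 1, 3, 4, 6}.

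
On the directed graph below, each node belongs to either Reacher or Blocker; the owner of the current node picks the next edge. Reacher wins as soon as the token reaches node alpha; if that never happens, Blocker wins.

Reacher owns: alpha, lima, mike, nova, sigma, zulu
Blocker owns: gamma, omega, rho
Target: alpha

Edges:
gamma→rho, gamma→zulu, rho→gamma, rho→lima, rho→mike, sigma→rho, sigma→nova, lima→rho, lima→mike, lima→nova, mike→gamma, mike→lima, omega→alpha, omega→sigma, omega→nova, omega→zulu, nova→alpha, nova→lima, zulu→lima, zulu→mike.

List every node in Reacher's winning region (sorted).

alpha, lima, mike, nova, omega, sigma, zulu

A0 = {alpha}
A1: add {nova} — nova (Reacher) has nova→alpha.
A2: add {lima, sigma} — sigma (Reacher) has sigma→nova; lima (Reacher) has lima→nova.
A3: add {mike, zulu} — mike (Reacher) has mike→lima; zulu (Reacher) has zulu→lima.
A4: add {omega} — omega (Blocker): all of {alpha, sigma, nova, zulu} already in.
A5 = A4; e.g. gamma (Blocker) can still go to rho. Fixed point.
Reacher's winning region = {alpha, lima, mike, nova, omega, sigma, zulu}.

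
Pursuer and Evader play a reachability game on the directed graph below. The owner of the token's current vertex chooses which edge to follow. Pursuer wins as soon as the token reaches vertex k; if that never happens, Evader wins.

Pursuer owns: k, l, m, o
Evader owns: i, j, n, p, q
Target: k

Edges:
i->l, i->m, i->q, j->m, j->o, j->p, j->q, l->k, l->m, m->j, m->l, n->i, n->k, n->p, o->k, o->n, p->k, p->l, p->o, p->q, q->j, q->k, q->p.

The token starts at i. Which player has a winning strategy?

A0 = {k}
A1: add {l, o} — l (Pursuer) has l→k; o (Pursuer) has o→k.
A2: add {m} — m (Pursuer) has m→l.
A3 = A2; e.g. i (Evader) can still go to q. Fixed point.
i never enters the attractor, so Evader can avoid the target forever.

Evader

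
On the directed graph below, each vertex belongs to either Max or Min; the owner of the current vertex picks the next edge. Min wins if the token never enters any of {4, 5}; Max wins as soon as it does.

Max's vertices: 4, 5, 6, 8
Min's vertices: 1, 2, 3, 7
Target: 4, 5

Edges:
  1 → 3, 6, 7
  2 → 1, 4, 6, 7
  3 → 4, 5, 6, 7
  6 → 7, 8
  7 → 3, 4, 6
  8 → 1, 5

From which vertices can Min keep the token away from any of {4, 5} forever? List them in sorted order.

A0 = {4, 5}
A1: add {8} — 8 (Max) has 8→5.
A2: add {6} — 6 (Max) has 6→8.
A3 = A2; e.g. 1 (Min) can still go to 3. Fixed point.
Max's attractor = {4, 5, 6, 8}; Min avoids the target exactly from the complement.

1, 2, 3, 7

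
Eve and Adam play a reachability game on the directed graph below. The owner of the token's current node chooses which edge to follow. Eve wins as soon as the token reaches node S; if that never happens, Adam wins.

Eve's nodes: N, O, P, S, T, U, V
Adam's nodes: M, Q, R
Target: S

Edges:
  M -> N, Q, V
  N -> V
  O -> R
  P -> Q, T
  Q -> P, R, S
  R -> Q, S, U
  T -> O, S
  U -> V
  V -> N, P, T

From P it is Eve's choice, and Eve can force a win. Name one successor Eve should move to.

A0 = {S}
A1: add {T} — T (Eve) has T→S.
A2: add {P, V} — P (Eve) has P→T; V (Eve) has V→T.
A3: add {N, U} — N (Eve) has N→V; U (Eve) has U→V.
A4 = A3; e.g. M (Adam) can still go to Q. Fixed point.
From P, successor T is in the attractor (rank 1); the other successor Q is not.

T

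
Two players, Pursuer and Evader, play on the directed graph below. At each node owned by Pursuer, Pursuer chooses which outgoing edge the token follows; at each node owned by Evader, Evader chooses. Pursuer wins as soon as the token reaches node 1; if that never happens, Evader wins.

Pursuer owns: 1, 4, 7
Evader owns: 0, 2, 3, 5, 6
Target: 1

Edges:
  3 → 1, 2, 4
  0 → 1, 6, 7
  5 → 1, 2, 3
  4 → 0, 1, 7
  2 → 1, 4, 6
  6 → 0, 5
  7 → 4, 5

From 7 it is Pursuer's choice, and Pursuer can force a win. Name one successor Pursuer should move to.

A0 = {1}
A1: add {4} — 4 (Pursuer) has 4→1.
A2: add {7} — 7 (Pursuer) has 7→4.
A3 = A2; e.g. 0 (Evader) can still go to 6. Fixed point.
From 7, successor 4 is in the attractor (rank 1); the other successor 5 is not.

4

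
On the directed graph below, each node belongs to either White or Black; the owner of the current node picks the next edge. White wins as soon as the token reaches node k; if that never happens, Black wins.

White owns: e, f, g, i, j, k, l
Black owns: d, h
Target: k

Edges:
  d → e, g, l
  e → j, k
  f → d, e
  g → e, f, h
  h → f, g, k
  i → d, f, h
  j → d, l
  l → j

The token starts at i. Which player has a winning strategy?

White

A0 = {k}
A1: add {e} — e (White) has e→k.
A2: add {f, g} — f (White) has f→e; g (White) has g→e.
A3: add {h, i} — h (Black): all of {f, g, k} already in; i (White) has i→f.
A4 = A3; e.g. d (Black) can still go to l. Fixed point.
i ∈ A3, so White can force the target.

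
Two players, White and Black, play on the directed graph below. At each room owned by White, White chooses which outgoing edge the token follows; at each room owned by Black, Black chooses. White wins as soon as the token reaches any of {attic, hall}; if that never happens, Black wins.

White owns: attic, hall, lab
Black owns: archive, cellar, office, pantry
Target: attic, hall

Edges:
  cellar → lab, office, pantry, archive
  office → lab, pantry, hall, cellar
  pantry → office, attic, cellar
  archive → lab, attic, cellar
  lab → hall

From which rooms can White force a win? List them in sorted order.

attic, hall, lab

A0 = {attic, hall}
A1: add {lab} — lab (White) has lab→hall.
A2 = A1; e.g. office (Black) can still go to pantry. Fixed point.
White's winning region = {attic, hall, lab}.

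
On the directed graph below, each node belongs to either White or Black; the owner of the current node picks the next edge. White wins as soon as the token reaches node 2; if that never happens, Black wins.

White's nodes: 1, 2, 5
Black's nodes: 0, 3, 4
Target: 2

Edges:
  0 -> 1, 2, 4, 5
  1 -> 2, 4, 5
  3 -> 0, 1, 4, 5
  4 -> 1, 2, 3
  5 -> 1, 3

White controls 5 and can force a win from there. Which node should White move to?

1

A0 = {2}
A1: add {1} — 1 (White) has 1→2.
A2: add {5} — 5 (White) has 5→1.
A3 = A2; e.g. 0 (Black) can still go to 4. Fixed point.
From 5, successor 1 is in the attractor (rank 1); the other successor 3 is not.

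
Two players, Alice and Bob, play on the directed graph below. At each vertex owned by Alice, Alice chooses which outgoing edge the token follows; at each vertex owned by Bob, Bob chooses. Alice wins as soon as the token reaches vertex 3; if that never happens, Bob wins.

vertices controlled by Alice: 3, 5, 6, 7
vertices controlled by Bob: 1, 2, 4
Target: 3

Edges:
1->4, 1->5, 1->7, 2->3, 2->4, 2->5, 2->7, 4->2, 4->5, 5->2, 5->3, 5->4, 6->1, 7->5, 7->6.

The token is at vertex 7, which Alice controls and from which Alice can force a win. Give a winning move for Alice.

A0 = {3}
A1: add {5} — 5 (Alice) has 5→3.
A2: add {7} — 7 (Alice) has 7→5.
A3 = A2; e.g. 1 (Bob) can still go to 4. Fixed point.
From 7, successor 5 is in the attractor (rank 1); the other successor 6 is not.

5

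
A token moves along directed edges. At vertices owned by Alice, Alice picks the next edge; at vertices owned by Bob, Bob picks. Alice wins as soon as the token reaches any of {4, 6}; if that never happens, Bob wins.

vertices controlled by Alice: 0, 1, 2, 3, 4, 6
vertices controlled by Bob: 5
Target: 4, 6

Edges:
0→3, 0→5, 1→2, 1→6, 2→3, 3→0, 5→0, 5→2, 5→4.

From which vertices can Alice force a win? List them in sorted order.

A0 = {4, 6}
A1: add {1} — 1 (Alice) has 1→6.
A2 = A1; e.g. 0 (Alice) has no edge into A1. Fixed point.
Alice's winning region = {1, 4, 6}.

1, 4, 6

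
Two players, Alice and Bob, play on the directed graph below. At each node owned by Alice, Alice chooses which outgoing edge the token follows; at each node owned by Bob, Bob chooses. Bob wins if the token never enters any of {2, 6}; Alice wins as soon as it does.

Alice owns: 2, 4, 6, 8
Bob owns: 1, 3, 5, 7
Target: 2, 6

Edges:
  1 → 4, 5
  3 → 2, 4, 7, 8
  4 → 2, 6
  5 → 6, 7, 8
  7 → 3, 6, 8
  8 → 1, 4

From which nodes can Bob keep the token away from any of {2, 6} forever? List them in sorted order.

1, 3, 5, 7

A0 = {2, 6}
A1: add {4} — 4 (Alice) has 4→2.
A2: add {8} — 8 (Alice) has 8→4.
A3 = A2; e.g. 1 (Bob) can still go to 5. Fixed point.
Alice's attractor = {2, 4, 6, 8}; Bob avoids the target exactly from the complement.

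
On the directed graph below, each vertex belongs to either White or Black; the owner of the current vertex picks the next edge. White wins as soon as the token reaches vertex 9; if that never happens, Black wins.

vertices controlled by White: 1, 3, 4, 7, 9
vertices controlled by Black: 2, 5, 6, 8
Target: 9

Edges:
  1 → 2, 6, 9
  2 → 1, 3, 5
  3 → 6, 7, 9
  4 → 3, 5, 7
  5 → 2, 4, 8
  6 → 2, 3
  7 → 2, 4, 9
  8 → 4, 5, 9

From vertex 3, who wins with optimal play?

White

A0 = {9}
A1: add {1, 3, 7} — 1 (White) has 1→9; 3 (White) has 3→9; 7 (White) has 7→9.
3 ∈ A1, so White can force the target.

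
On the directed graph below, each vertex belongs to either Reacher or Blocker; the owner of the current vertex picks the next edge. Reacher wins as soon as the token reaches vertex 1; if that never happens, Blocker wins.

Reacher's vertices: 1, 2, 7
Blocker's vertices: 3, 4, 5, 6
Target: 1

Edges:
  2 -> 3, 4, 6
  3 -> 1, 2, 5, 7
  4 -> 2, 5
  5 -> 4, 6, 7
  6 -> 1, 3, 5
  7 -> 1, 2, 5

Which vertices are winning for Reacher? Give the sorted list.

A0 = {1}
A1: add {7} — 7 (Reacher) has 7→1.
A2 = A1; e.g. 2 (Reacher) has no edge into A1. Fixed point.
Reacher's winning region = {1, 7}.

1, 7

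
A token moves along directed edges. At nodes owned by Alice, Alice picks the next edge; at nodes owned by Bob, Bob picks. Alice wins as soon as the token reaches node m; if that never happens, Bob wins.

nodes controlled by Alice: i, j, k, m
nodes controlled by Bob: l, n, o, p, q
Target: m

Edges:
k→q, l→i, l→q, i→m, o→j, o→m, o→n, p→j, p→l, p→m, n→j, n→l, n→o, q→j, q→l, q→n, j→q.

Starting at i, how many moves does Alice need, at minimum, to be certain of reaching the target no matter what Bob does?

A0 = {m}
A1: add {i} — i (Alice) has i→m.
A2 = A1; e.g. j (Alice) has no edge into A1. Fixed point.
i enters the attractor at level 1, so Alice can force the target in 1 move from there.

1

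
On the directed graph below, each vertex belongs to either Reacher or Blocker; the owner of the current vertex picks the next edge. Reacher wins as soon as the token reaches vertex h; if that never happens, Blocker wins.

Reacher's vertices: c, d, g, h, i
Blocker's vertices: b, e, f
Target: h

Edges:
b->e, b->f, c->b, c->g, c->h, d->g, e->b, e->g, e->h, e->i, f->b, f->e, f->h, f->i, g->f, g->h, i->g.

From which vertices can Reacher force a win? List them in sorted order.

A0 = {h}
A1: add {c, g} — c (Reacher) has c→h; g (Reacher) has g→h.
A2: add {d, i} — d (Reacher) has d→g; i (Reacher) has i→g.
A3 = A2; e.g. b (Blocker) can still go to e. Fixed point.
Reacher's winning region = {c, d, g, h, i}.

c, d, g, h, i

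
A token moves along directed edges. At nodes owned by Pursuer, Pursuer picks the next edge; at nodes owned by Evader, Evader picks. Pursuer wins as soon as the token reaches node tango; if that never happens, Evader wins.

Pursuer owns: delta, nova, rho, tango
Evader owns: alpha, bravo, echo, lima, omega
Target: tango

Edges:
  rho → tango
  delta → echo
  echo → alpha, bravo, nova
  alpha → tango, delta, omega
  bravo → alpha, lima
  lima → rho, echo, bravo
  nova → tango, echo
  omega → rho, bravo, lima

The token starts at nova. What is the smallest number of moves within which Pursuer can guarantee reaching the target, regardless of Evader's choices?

1

A0 = {tango}
A1: add {nova, rho} — rho (Pursuer) has rho→tango; nova (Pursuer) has nova→tango.
A2 = A1; e.g. delta (Pursuer) has no edge into A1. Fixed point.
nova enters the attractor at level 1, so Pursuer can force the target in 1 move from there.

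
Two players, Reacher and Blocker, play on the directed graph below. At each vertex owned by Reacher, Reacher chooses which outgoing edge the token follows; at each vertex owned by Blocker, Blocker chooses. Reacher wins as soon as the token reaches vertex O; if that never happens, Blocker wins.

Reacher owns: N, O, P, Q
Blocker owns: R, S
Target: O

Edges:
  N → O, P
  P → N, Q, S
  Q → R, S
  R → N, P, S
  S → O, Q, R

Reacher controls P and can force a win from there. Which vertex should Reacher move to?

N

A0 = {O}
A1: add {N} — N (Reacher) has N→O.
A2: add {P} — P (Reacher) has P→N.
A3 = A2; e.g. Q (Reacher) has no edge into A2. Fixed point.
From P, successor N is in the attractor (rank 1); the other successors Q, S are not.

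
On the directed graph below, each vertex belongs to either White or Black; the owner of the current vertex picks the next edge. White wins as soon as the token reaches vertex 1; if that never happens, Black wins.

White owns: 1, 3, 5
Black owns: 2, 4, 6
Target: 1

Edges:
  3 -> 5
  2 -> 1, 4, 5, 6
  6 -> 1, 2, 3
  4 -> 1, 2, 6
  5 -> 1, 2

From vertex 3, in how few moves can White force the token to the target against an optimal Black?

A0 = {1}
A1: add {5} — 5 (White) has 5→1.
A2: add {3} — 3 (White) has 3→5.
A3 = A2; e.g. 2 (Black) can still go to 4. Fixed point.
3 enters the attractor at level 2, so White can force the target in 2 moves from there.

2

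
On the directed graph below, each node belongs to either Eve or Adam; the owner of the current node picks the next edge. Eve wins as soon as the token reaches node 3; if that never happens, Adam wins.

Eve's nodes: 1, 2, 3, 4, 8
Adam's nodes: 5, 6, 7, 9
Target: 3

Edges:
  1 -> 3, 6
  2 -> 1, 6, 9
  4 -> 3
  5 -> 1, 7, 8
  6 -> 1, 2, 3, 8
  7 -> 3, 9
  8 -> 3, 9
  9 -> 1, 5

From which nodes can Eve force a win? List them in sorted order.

1, 2, 3, 4, 6, 8

A0 = {3}
A1: add {1, 4, 8} — 1 (Eve) has 1→3; 4 (Eve) has 4→3; 8 (Eve) has 8→3.
A2: add {2} — 2 (Eve) has 2→1.
A3: add {6} — 6 (Adam): all of {1, 2, 3, 8} already in.
A4 = A3; e.g. 5 (Adam) can still go to 7. Fixed point.
Eve's winning region = {1, 2, 3, 4, 6, 8}.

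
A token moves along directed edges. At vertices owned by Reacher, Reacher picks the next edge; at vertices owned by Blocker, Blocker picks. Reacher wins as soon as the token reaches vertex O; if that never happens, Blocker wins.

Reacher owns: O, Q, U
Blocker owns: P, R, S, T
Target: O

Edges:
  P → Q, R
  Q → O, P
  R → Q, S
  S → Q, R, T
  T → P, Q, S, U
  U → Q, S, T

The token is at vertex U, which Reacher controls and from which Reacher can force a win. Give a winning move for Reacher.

Q

A0 = {O}
A1: add {Q} — Q (Reacher) has Q→O.
A2: add {U} — U (Reacher) has U→Q.
A3 = A2; e.g. P (Blocker) can still go to R. Fixed point.
From U, successor Q is in the attractor (rank 1); the other successors S, T are not.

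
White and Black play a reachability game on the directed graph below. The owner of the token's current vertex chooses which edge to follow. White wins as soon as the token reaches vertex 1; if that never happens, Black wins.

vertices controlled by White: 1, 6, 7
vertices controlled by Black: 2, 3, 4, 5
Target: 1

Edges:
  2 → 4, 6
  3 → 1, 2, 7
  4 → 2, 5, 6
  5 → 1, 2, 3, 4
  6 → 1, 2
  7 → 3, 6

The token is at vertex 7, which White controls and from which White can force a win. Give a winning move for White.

6

A0 = {1}
A1: add {6} — 6 (White) has 6→1.
A2: add {7} — 7 (White) has 7→6.
A3 = A2; e.g. 2 (Black) can still go to 4. Fixed point.
From 7, successor 6 is in the attractor (rank 1); the other successor 3 is not.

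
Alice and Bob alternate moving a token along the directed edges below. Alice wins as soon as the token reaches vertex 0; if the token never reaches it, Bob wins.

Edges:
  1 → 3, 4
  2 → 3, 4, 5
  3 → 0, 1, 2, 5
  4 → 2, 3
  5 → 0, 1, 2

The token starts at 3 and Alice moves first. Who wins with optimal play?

Alice

Track states (vertex, player-to-move).
A0 = {(0,Alice), (0,Bob)}
A1: add {(3,Alice), (5,Alice)}.
(3,Alice) ∈ A1 ⇒ Alice forces the target.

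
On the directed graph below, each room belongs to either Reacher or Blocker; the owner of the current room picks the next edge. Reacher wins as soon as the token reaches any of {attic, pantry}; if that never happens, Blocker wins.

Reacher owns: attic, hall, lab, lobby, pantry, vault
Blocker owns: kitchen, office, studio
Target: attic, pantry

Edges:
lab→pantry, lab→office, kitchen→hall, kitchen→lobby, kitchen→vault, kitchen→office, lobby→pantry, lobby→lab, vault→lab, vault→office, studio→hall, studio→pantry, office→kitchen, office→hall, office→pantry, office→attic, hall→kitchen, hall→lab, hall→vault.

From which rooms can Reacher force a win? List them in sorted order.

A0 = {attic, pantry}
A1: add {lab, lobby} — lobby (Reacher) has lobby→pantry; lab (Reacher) has lab→pantry.
A2: add {hall, vault} — hall (Reacher) has hall→lab; vault (Reacher) has vault→lab.
A3: add {studio} — studio (Blocker): all of {hall, pantry} already in.
A4 = A3; e.g. kitchen (Blocker) can still go to office. Fixed point.
Reacher's winning region = {attic, hall, lab, lobby, pantry, studio, vault}.

attic, hall, lab, lobby, pantry, studio, vault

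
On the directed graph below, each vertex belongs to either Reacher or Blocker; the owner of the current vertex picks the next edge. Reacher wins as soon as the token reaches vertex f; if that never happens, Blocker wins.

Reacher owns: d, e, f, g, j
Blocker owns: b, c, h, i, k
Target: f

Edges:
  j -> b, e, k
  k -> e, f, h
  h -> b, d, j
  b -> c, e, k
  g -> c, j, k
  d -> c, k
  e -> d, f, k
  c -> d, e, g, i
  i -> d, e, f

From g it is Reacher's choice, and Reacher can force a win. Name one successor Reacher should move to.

A0 = {f}
A1: add {e} — e (Reacher) has e→f.
A2: add {j} — j (Reacher) has j→e.
A3: add {g} — g (Reacher) has g→j.
A4 = A3; e.g. b (Blocker) can still go to c. Fixed point.
From g, successor j is in the attractor (rank 2); the other successors c, k are not.

j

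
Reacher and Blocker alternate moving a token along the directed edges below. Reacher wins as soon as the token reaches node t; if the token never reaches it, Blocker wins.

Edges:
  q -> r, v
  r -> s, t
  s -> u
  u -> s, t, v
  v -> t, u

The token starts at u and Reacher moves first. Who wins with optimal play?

Reacher

Track states (vertex, player-to-move).
A0 = {(t,Reacher), (t,Blocker)}
A1: add {(r,Reacher), (u,Reacher), (v,Reacher)}.
(u,Reacher) ∈ A1 ⇒ Reacher forces the target.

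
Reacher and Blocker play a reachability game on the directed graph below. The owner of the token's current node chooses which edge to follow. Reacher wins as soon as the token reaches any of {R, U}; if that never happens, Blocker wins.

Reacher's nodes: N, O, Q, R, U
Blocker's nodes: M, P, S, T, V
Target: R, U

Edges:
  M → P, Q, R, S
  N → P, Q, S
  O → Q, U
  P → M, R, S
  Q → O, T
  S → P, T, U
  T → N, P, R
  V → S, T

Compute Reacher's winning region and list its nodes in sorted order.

A0 = {R, U}
A1: add {O} — O (Reacher) has O→U.
A2: add {Q} — Q (Reacher) has Q→O.
A3: add {N} — N (Reacher) has N→Q.
A4 = A3; e.g. M (Blocker) can still go to P. Fixed point.
Reacher's winning region = {N, O, Q, R, U}.

N, O, Q, R, U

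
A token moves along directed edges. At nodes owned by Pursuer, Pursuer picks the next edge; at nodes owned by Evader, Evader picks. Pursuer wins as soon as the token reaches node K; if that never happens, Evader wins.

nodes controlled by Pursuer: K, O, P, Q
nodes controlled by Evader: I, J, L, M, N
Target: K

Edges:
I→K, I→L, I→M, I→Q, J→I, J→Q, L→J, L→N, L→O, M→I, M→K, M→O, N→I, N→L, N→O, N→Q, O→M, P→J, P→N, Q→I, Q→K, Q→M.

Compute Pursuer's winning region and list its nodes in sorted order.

A0 = {K}
A1: add {Q} — Q (Pursuer) has Q→K.
A2 = A1; e.g. I (Evader) can still go to L. Fixed point.
Pursuer's winning region = {K, Q}.

K, Q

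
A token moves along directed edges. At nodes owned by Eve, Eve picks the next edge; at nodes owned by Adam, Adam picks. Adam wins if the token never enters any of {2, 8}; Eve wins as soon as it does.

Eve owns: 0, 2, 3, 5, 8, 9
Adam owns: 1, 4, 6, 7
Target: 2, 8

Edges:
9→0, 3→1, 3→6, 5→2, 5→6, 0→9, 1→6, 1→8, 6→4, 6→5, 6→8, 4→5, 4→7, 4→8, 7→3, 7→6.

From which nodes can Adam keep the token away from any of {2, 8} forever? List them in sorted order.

0, 1, 3, 4, 6, 7, 9

A0 = {2, 8}
A1: add {5} — 5 (Eve) has 5→2.
A2 = A1; e.g. 0 (Eve) has no edge into A1. Fixed point.
Eve's attractor = {2, 5, 8}; Adam avoids the target exactly from the complement.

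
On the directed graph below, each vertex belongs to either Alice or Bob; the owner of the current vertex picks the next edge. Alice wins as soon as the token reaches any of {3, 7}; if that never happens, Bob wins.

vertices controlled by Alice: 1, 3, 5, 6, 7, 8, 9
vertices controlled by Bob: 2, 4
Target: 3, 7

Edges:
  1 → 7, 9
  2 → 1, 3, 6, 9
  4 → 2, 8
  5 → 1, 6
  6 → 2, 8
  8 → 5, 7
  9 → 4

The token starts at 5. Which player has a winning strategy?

Alice

A0 = {3, 7}
A1: add {1, 8} — 1 (Alice) has 1→7; 8 (Alice) has 8→7.
A2: add {5, 6} — 5 (Alice) has 5→1; 6 (Alice) has 6→8.
A3 = A2; e.g. 2 (Bob) can still go to 9. Fixed point.
5 ∈ A2, so Alice can force the target.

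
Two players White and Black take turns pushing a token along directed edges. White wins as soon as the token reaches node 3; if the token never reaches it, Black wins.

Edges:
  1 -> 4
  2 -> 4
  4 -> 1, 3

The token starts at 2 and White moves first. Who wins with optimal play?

Black

Track states (vertex, player-to-move).
A0 = {(3,White), (3,Black)}
A1: add {(4,White)}.
A2: add {(1,Black), (2,Black)}.
A3 = A2; e.g. (1,White) stays out. (2,White) never enters ⇒ Black avoids the target.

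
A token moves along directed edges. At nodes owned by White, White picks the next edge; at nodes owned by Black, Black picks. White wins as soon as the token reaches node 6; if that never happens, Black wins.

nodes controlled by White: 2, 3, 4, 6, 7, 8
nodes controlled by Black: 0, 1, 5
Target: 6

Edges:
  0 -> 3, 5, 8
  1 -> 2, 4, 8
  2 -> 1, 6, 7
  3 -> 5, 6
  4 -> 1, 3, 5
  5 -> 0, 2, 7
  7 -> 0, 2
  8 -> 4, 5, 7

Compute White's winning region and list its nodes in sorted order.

1, 2, 3, 4, 6, 7, 8

A0 = {6}
A1: add {2, 3} — 2 (White) has 2→6; 3 (White) has 3→6.
A2: add {4, 7} — 4 (White) has 4→3; 7 (White) has 7→2.
A3: add {8} — 8 (White) has 8→4.
A4: add {1} — 1 (Black): all of {2, 4, 8} already in.
A5 = A4; e.g. 0 (Black) can still go to 5. Fixed point.
White's winning region = {1, 2, 3, 4, 6, 7, 8}.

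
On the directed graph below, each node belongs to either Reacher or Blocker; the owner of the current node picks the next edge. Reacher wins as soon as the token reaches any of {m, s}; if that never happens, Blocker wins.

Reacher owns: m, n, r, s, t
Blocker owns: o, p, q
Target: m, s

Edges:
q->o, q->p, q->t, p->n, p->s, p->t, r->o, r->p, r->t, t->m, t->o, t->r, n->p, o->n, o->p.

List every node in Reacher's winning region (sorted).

A0 = {m, s}
A1: add {t} — t (Reacher) has t→m.
A2: add {r} — r (Reacher) has r→t.
A3 = A2; e.g. n (Reacher) has no edge into A2. Fixed point.
Reacher's winning region = {m, r, s, t}.

m, r, s, t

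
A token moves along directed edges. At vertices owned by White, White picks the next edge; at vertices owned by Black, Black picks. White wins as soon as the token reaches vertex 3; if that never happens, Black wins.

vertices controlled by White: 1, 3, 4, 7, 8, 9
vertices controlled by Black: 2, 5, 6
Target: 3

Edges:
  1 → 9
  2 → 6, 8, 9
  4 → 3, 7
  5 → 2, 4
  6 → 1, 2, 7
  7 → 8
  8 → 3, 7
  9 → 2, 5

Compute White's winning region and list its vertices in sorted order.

3, 4, 7, 8

A0 = {3}
A1: add {4, 8} — 4 (White) has 4→3; 8 (White) has 8→3.
A2: add {7} — 7 (White) has 7→8.
A3 = A2; e.g. 1 (White) has no edge into A2. Fixed point.
White's winning region = {3, 4, 7, 8}.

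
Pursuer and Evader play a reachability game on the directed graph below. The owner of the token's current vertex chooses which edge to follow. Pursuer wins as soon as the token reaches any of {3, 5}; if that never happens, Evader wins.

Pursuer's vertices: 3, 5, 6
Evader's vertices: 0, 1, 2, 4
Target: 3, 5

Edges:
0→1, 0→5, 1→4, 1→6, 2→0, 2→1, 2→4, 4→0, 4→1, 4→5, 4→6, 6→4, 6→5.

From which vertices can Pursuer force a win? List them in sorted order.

3, 5, 6

A0 = {3, 5}
A1: add {6} — 6 (Pursuer) has 6→5.
A2 = A1; e.g. 0 (Evader) can still go to 1. Fixed point.
Pursuer's winning region = {3, 5, 6}.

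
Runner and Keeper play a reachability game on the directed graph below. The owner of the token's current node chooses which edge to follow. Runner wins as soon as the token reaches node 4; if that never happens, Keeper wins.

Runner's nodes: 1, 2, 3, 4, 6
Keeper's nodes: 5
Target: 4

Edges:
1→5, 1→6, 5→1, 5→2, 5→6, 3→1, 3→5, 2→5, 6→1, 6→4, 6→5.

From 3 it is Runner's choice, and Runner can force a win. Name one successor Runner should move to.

1

A0 = {4}
A1: add {6} — 6 (Runner) has 6→4.
A2: add {1} — 1 (Runner) has 1→6.
A3: add {3} — 3 (Runner) has 3→1.
A4 = A3; e.g. 2 (Runner) has no edge into A3. Fixed point.
From 3, successor 1 is in the attractor (rank 2); the other successor 5 is not.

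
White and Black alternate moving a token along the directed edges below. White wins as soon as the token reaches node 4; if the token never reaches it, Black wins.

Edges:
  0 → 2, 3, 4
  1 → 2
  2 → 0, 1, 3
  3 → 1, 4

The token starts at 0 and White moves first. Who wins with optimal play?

White

Track states (vertex, player-to-move).
A0 = {(4,White), (4,Black)}
A1: add {(0,White), (3,White)}.
(0,White) ∈ A1 ⇒ White forces the target.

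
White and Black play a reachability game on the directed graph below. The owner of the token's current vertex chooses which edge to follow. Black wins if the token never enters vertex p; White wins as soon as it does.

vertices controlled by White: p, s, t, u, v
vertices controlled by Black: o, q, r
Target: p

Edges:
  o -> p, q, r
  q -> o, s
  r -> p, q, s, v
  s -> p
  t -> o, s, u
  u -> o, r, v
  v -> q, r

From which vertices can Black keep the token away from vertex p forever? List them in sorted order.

A0 = {p}
A1: add {s} — s (White) has s→p.
A2: add {t} — t (White) has t→s.
A3 = A2; e.g. o (Black) can still go to q. Fixed point.
White's attractor = {p, s, t}; Black avoids the target exactly from the complement.

o, q, r, u, v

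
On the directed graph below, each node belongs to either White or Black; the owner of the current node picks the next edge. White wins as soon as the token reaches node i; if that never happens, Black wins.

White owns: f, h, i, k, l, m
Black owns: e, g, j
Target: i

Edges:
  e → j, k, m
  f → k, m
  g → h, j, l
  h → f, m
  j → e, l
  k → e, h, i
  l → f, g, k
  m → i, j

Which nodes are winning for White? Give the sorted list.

A0 = {i}
A1: add {k, m} — k (White) has k→i; m (White) has m→i.
A2: add {f, h, l} — f (White) has f→k; h (White) has h→m; l (White) has l→k.
A3 = A2; e.g. e (Black) can still go to j. Fixed point.
White's winning region = {f, h, i, k, l, m}.

f, h, i, k, l, m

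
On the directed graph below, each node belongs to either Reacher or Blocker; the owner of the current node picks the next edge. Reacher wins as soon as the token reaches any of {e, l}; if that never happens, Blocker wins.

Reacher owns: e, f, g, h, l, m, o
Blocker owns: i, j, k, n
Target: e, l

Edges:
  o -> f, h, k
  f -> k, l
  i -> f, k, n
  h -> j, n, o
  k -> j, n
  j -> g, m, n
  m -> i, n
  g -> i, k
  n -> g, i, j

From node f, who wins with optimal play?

A0 = {e, l}
A1: add {f} — f (Reacher) has f→l.
f ∈ A1, so Reacher can force the target.

Reacher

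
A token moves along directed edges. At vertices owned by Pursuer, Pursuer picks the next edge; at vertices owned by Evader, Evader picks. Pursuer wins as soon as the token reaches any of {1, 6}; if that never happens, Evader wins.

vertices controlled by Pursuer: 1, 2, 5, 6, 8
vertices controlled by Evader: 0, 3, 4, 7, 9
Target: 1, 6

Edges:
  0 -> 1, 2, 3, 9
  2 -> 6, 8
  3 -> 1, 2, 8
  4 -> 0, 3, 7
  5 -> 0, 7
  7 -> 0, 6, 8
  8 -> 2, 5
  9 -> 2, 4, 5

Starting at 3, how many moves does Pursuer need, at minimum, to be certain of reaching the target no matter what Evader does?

A0 = {1, 6}
A1: add {2} — 2 (Pursuer) has 2→6.
A2: add {8} — 8 (Pursuer) has 8→2.
A3: add {3} — 3 (Evader): all of {1, 2, 8} already in.
A4 = A3; e.g. 0 (Evader) can still go to 9. Fixed point.
3 enters the attractor at level 3, so Pursuer can force the target in 3 moves from there.

3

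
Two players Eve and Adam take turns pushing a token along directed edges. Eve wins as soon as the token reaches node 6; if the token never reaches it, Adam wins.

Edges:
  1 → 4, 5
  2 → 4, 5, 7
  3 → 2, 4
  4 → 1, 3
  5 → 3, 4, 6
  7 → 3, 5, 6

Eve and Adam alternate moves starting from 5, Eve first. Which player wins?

Track states (vertex, player-to-move).
A0 = {(6,Eve), (6,Adam)}
A1: add {(5,Eve), (7,Eve)}.
(5,Eve) ∈ A1 ⇒ Eve forces the target.

Eve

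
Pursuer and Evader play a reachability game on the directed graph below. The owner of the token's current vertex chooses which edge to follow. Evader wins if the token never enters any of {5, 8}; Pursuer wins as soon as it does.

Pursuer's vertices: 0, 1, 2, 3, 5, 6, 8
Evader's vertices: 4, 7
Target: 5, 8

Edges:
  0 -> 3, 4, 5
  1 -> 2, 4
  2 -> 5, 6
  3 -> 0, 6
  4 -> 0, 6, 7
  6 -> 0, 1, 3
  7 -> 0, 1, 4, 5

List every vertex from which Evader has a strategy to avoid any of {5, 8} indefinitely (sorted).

A0 = {5, 8}
A1: add {0, 2} — 0 (Pursuer) has 0→5; 2 (Pursuer) has 2→5.
A2: add {1, 3, 6} — 1 (Pursuer) has 1→2; 3 (Pursuer) has 3→0; 6 (Pursuer) has 6→0.
A3 = A2; e.g. 4 (Evader) can still go to 7. Fixed point.
Pursuer's attractor = {0, 1, 2, 3, 5, 6, 8}; Evader avoids the target exactly from the complement.

4, 7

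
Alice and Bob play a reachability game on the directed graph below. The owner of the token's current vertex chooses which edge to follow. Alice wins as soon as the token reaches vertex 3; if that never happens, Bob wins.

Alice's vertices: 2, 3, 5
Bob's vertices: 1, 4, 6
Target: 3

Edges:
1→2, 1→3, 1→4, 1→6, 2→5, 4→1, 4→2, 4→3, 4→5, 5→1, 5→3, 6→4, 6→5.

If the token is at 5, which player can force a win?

A0 = {3}
A1: add {5} — 5 (Alice) has 5→3.
5 ∈ A1, so Alice can force the target.

Alice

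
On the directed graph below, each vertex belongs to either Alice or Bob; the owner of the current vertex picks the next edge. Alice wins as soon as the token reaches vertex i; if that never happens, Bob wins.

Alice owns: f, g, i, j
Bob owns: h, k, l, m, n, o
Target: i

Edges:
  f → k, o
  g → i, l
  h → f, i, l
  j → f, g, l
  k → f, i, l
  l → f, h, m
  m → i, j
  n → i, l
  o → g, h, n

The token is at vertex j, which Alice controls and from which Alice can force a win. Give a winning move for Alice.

A0 = {i}
A1: add {g} — g (Alice) has g→i.
A2: add {j} — j (Alice) has j→g.
A3: add {m} — m (Bob): all of {i, j} already in.
A4 = A3; e.g. f (Alice) has no edge into A3. Fixed point.
From j, successor g is in the attractor (rank 1); the other successors f, l are not.

g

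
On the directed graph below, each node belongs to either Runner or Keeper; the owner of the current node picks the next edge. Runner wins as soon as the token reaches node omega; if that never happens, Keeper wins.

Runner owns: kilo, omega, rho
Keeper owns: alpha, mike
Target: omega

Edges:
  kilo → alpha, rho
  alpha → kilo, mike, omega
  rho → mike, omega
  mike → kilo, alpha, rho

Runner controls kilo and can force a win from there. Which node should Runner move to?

rho

A0 = {omega}
A1: add {rho} — rho (Runner) has rho→omega.
A2: add {kilo} — kilo (Runner) has kilo→rho.
A3 = A2; e.g. alpha (Keeper) can still go to mike. Fixed point.
From kilo, successor rho is in the attractor (rank 1); the other successor alpha is not.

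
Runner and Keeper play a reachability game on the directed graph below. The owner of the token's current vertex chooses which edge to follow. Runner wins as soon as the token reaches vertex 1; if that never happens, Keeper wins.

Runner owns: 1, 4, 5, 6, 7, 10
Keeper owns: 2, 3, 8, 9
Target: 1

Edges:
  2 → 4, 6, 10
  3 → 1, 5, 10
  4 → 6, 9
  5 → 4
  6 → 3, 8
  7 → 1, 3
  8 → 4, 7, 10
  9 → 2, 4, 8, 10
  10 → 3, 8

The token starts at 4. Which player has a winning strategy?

Keeper

A0 = {1}
A1: add {7} — 7 (Runner) has 7→1.
A2 = A1; e.g. 2 (Keeper) can still go to 4. Fixed point.
4 never enters the attractor, so Keeper can avoid the target forever.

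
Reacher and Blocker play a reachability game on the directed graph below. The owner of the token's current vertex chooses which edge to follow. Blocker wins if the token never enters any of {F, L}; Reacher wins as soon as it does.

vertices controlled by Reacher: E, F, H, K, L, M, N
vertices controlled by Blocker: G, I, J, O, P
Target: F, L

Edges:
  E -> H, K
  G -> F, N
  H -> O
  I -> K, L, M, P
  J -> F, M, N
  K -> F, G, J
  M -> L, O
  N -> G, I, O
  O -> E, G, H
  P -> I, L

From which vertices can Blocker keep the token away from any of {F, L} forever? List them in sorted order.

G, H, I, J, N, O, P

A0 = {F, L}
A1: add {K, M} — K (Reacher) has K→F; M (Reacher) has M→L.
A2: add {E} — E (Reacher) has E→K.
A3 = A2; e.g. G (Blocker) can still go to N. Fixed point.
Reacher's attractor = {E, F, K, L, M}; Blocker avoids the target exactly from the complement.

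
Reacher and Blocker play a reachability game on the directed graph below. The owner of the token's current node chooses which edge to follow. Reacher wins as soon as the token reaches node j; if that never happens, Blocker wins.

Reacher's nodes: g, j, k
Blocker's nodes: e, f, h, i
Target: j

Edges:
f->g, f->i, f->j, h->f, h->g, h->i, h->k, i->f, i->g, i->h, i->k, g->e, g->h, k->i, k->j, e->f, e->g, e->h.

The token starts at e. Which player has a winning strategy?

Blocker

A0 = {j}
A1: add {k} — k (Reacher) has k→j.
A2 = A1; e.g. e (Blocker) can still go to f. Fixed point.
e never enters the attractor, so Blocker can avoid the target forever.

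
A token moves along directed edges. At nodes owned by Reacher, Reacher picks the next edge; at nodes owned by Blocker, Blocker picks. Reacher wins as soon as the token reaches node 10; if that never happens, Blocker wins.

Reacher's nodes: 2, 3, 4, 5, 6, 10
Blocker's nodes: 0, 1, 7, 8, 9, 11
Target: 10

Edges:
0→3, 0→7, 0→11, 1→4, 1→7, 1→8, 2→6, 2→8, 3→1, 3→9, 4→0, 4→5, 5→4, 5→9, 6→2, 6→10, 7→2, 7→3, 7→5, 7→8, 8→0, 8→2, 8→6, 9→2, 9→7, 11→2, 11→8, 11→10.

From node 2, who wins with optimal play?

A0 = {10}
A1: add {6} — 6 (Reacher) has 6→10.
A2: add {2} — 2 (Reacher) has 2→6.
A3 = A2; e.g. 0 (Blocker) can still go to 3. Fixed point.
2 ∈ A2, so Reacher can force the target.

Reacher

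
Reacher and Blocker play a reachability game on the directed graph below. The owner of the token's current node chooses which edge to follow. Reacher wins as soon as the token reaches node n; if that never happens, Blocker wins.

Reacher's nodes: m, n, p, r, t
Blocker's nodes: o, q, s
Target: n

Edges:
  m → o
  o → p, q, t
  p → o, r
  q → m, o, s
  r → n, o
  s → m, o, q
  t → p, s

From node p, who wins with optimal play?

Reacher

A0 = {n}
A1: add {r} — r (Reacher) has r→n.
A2: add {p} — p (Reacher) has p→r.
p ∈ A2, so Reacher can force the target.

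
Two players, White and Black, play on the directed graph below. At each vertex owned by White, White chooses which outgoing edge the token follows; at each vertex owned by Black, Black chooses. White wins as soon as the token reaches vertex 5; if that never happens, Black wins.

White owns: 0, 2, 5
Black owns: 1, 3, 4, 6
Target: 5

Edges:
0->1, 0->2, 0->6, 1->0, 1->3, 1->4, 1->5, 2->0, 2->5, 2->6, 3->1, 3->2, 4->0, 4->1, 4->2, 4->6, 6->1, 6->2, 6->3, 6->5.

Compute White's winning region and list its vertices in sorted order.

A0 = {5}
A1: add {2} — 2 (White) has 2→5.
A2: add {0} — 0 (White) has 0→2.
A3 = A2; e.g. 1 (Black) can still go to 3. Fixed point.
White's winning region = {0, 2, 5}.

0, 2, 5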